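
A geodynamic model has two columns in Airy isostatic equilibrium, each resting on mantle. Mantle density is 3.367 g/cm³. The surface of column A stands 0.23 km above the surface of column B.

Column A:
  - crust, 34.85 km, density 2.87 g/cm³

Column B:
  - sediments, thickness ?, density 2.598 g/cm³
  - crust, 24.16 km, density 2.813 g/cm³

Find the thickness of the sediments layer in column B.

Take the compensation level at the base of the deeper column (depth z_c below the surface of column A) and equate Σ ρ_i t_i down to z_c; mantle fills any gap and the z_c terms cancel.
Column A: 34.85×2.87 + (z_c − 34.85)×3.367
Column B: 0.23×0 + x×2.598 + 24.16×2.813 + (z_c − 0.23 − 24.16 − x)×3.367
The z_c×3.367 term appears on both sides and cancels. Collect the known terms of each column as K = Σ(ρt)_known − 3.367 × (depth of known layers): K_A = 100.0195 − 3.367×34.85 = −17.32045; K_B = 67.96208 − 3.367×(0.23 + 24.16) = −14.15905.
Balance: K_A = K_B − x×(3.367 − 2.598), so x = (K_B − K_A)/(3.367 − 2.598) = 3.1614/0.769 = 4.11 km.

4.11 km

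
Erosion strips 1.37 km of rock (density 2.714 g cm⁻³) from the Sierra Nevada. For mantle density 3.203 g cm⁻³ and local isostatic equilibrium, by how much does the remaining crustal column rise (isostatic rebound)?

Unloading: uplift u = e ρ_c/ρ_m = 1.37 km × 2.714/3.203 = 1.16 km.

1.16 km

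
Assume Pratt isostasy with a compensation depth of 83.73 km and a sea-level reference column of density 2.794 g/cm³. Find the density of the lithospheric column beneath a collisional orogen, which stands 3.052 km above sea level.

2.7 g/cm³

Pratt balance: ρ_ref D = ρ (D + h).
ρ = ρ_ref D/(D + h) = 2.794 × 83.73 km/(83.73 km + 3.052 km) = 2.7 g/cm³.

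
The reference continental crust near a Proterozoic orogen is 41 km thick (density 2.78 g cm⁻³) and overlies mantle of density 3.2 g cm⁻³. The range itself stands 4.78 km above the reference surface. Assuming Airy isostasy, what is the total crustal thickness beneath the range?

77.4 km

Root depth r = h ρ_c / (ρ_m − ρ_c) = 4.78 km × 2.78 / 0.42 = 31.64 km.
Total thickness = T + h + r = 41 km + 4.78 km + 31.64 km = 77.4 km.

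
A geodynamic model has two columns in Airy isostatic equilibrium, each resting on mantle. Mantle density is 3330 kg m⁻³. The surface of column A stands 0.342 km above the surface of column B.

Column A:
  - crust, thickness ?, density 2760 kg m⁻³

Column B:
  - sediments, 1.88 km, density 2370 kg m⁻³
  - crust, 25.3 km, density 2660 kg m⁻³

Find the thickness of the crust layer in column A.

34.9 km

Take the compensation level at the base of the deeper column (depth z_c below the surface of column A) and equate Σ ρ_i t_i down to z_c; mantle fills any gap and the z_c terms cancel.
Column A: x×2760 + (z_c − 0 − x)×3330
Column B: 0.342×0 + 1.88×2370 + 25.3×2660 + (z_c − 0.342 − 27.18)×3330
The z_c×3330 term appears on both sides and cancels. Collect the known terms of each column as K = Σ(ρt)_known − 3330 × (depth of known layers): K_A = 0 − 3330×0 = 0; K_B = 71753.6 − 3330×(0.342 + 27.18) = −19894.66.
Balance: K_A − x×(3330 − 2760) = K_B, so x = (K_A − K_B)/(3330 − 2760) = 19894.7/570 = 34.9 km.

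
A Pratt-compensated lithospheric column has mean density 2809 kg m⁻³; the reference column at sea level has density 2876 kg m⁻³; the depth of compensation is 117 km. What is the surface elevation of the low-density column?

2.79 km

ρ_ref D = ρ (D + h) → h = D (ρ_ref − ρ)/ρ.
h = 117 km × (2876 − 2809)/2809 = 2.79 km.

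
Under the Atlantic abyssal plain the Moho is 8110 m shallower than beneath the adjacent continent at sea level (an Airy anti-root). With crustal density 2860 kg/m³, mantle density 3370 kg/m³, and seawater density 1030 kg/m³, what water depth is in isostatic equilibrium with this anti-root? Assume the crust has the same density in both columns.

2260 m

Replacing a thickness d of crust by seawater at the top must be balanced by replacing crust with mantle at the base: d (ρ_c − ρ_w) = a (ρ_m − ρ_c).
d = a (ρ_m − ρ_c)/(ρ_c − ρ_w) = 8110 m × 510/1830 = 2260 m.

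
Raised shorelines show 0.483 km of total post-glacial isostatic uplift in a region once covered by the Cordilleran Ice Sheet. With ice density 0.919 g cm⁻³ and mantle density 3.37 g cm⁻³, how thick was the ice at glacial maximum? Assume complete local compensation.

1.77 km

u = t ρ_ice/ρ_m → t = u ρ_m/ρ_ice = 0.483 km × 3.37/0.919 = 1.77 km.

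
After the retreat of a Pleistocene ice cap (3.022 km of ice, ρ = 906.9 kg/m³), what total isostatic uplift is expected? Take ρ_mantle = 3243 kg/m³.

Removing the load lets mantle flow back in; uplift u satisfies ρ_ice t = ρ_m u.
u = t ρ_ice/ρ_m = 3.022 km × 906.9/3243 = 0.845 km.

0.845 km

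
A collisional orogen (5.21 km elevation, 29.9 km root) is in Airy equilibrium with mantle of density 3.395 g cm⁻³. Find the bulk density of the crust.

ρ_c h = (ρ_m − ρ_c) r → ρ_c (h + r) = ρ_m r → ρ_c = ρ_m r / (h + r).
ρ_c = 3.395 × 29.9 km / (5.21 km + 29.9 km) = 2.89 g cm⁻³.

2.89 g cm⁻³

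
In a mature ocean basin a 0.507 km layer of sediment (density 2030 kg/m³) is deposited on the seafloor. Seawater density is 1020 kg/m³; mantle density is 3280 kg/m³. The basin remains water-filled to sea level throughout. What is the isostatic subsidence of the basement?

Submarine loading: the sediment displaces seawater, and the subsidence is in turn flooded, so s (ρ_m − ρ_w) = t (ρ_sed − ρ_w).
s = 0.507 km × (2030 − 1020) / (3280 − 1020) = 0.227 km.

0.227 km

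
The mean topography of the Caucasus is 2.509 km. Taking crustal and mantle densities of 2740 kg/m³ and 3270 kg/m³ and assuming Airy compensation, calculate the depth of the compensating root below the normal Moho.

In Airy isostatic equilibrium: the weight of the topography is balanced by the buoyancy of the root, ρ_c h = (ρ_m − ρ_c) r.
r = h · ρ_c / (ρ_m − ρ_c) = 2.509 km × 2740 / (3270 − 2740) = 13 km.

13 km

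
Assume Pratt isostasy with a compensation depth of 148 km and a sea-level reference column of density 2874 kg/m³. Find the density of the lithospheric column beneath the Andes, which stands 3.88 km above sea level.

2800 kg/m³

Pratt balance: ρ_ref D = ρ (D + h).
ρ = ρ_ref D/(D + h) = 2874 × 148 km/(148 km + 3.88 km) = 2800 kg/m³.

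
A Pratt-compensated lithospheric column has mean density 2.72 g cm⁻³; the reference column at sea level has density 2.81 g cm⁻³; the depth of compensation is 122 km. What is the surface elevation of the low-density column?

4.04 km

ρ_ref D = ρ (D + h) → h = D (ρ_ref − ρ)/ρ.
h = 122 km × (2.81 − 2.72)/2.72 = 4.04 km.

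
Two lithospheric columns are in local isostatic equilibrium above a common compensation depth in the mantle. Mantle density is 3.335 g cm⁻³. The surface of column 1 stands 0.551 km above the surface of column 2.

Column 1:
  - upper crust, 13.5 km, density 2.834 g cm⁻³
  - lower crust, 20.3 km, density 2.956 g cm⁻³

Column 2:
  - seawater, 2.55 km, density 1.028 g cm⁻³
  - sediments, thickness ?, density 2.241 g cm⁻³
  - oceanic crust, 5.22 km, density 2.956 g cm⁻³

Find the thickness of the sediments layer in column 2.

4.35 km

Take the compensation level at the base of the deeper column (depth z_c below the surface of column 1) and equate Σ ρ_i t_i down to z_c; mantle fills any gap and the z_c terms cancel.
Column 1: 13.5×2.834 + 20.3×2.956 + (z_c − 33.8)×3.335
Column 2: 0.551×0 + 2.55×1.028 + x×2.241 + 5.22×2.956 + (z_c − 0.551 − 7.77 − x)×3.335
The z_c×3.335 term appears on both sides and cancels. Collect the known terms of each column as K = Σ(ρt)_known − 3.335 × (depth of known layers): K_1 = 98.2658 − 3.335×33.8 = −14.4572; K_2 = 18.05172 − 3.335×(0.551 + 7.77) = −9.698815.
Balance: K_1 = K_2 − x×(3.335 − 2.241), so x = (K_2 − K_1)/(3.335 − 2.241) = 4.75838/1.094 = 4.35 km.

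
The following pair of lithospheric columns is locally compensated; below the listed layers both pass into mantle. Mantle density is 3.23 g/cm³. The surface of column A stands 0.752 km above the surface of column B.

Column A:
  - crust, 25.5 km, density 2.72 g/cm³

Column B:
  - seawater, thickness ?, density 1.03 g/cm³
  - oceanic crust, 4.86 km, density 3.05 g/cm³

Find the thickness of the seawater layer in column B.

4.41 km

Take the compensation level at the base of the deeper column (depth z_c below the surface of column A) and equate Σ ρ_i t_i down to z_c; mantle fills any gap and the z_c terms cancel.
Column A: 25.5×2.72 + (z_c − 25.5)×3.23
Column B: 0.752×0 + x×1.03 + 4.86×3.05 + (z_c − 0.752 − 4.86 − x)×3.23
The z_c×3.23 term appears on both sides and cancels. Collect the known terms of each column as K = Σ(ρt)_known − 3.23 × (depth of known layers): K_A = 69.36 − 3.23×25.5 = −13.005; K_B = 14.823 − 3.23×(0.752 + 4.86) = −3.30376.
Balance: K_A = K_B − x×(3.23 − 1.03), so x = (K_B − K_A)/(3.23 − 1.03) = 9.70124/2.2 = 4.41 km.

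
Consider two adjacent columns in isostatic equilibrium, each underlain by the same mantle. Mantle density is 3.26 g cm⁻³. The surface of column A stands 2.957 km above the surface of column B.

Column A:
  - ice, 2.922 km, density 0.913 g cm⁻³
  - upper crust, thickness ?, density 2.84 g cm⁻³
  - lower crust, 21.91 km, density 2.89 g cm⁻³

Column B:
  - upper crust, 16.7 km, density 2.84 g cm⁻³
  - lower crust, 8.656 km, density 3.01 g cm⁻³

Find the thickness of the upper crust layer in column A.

Take the compensation level at the base of the deeper column (depth z_c below the surface of column A) and equate Σ ρ_i t_i down to z_c; mantle fills any gap and the z_c terms cancel.
Column A: 2.922×0.913 + x×2.84 + 21.91×2.89 + (z_c − 24.832 − x)×3.26
Column B: 2.957×0 + 16.7×2.84 + 8.656×3.01 + (z_c − 2.957 − 25.356)×3.26
The z_c×3.26 term appears on both sides and cancels. Collect the known terms of each column as K = Σ(ρt)_known − 3.26 × (depth of known layers): K_A = 65.987686 − 3.26×24.832 = −14.964634; K_B = 73.48256 − 3.26×(2.957 + 25.356) = −18.81782.
Balance: K_A − x×(3.26 − 2.84) = K_B, so x = (K_A − K_B)/(3.26 − 2.84) = 3.85319/0.42 = 9.17 km.

9.17 km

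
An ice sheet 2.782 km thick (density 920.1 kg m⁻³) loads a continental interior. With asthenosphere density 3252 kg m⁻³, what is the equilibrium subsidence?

0.787 km

Balancing pressure at the compensation depth: the ice load ρ_ice t is balanced by mantle displaced below, ρ_m s.
s = t ρ_ice / ρ_m = 2.782 km × 920.1/3252 = 0.787 km.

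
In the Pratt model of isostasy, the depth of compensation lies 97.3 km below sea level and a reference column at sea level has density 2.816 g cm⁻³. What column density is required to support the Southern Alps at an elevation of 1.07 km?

Pratt balance: ρ_ref D = ρ (D + h).
ρ = ρ_ref D/(D + h) = 2.816 × 97.3 km/(97.3 km + 1.07 km) = 2.79 g cm⁻³.

2.79 g cm⁻³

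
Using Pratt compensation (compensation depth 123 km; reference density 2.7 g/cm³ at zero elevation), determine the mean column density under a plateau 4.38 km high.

Pratt balance: ρ_ref D = ρ (D + h).
ρ = ρ_ref D/(D + h) = 2.7 × 123 km/(123 km + 4.38 km) = 2.61 g/cm³.

2.61 g/cm³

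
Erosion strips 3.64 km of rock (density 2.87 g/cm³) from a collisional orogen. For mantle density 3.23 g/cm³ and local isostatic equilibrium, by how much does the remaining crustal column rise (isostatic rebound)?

3.23 km

Unloading: uplift u = e ρ_c/ρ_m = 3.64 km × 2.87/3.23 = 3.23 km.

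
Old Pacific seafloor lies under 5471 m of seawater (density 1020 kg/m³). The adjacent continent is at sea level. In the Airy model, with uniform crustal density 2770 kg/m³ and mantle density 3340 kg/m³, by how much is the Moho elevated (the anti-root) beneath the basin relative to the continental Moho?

16800 m

By Archimedes' principle applied to the lithosphere: replacing crust with seawater at the top is compensated by replacing crust with mantle at the base: d (ρ_c − ρ_w) = a (ρ_m − ρ_c).
a = d (ρ_c − ρ_w)/(ρ_m − ρ_c) = 5471 m × 1750/570 = 16800 m.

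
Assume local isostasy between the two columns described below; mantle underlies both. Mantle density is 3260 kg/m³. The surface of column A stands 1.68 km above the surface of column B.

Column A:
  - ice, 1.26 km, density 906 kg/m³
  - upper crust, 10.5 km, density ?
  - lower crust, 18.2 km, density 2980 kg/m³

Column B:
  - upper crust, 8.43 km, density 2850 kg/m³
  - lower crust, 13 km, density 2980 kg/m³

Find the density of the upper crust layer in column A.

2830 kg/m³

Take the compensation level at the base of the deeper column (depth z_c below the surface of column A) and equate Σ ρ_i t_i down to z_c; mantle fills any gap and the z_c terms cancel.
Column A: 1.26×906 + 10.5×ρ + 18.2×2980 + (z_c − 29.96)×3260
Column B: 1.68×0 + 8.43×2850 + 13×2980 + (z_c − 1.68 − 21.43)×3260
The z_c×3260 term appears on both sides and cancels. Collect the known terms of each column as K = Σ(ρt)_known − 3260 × (depth of known layers): K_A = 55377.56 − 3260×29.96 = −42292.04; K_B = 62765.5 − 3260×(1.68 + 21.43) = −12573.1.
Balance: K_A + 10.5×ρ = K_B, so ρ = (K_B − K_A)/10.5 = 29718.9/10.5 = 2830 kg/m³.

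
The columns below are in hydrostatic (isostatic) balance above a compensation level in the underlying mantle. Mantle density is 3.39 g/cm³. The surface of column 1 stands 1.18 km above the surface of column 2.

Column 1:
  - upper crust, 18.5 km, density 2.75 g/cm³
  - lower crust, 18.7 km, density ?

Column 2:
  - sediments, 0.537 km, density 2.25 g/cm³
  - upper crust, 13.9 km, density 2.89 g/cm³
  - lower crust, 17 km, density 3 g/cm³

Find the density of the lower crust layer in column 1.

Take the compensation level at the base of the deeper column (depth z_c below the surface of column 1) and equate Σ ρ_i t_i down to z_c; mantle fills any gap and the z_c terms cancel.
Column 1: 18.5×2.75 + 18.7×ρ + (z_c − 37.2)×3.39
Column 2: 1.18×0 + 0.537×2.25 + 13.9×2.89 + 17×3 + (z_c − 1.18 − 31.437)×3.39
The z_c×3.39 term appears on both sides and cancels. Collect the known terms of each column as K = Σ(ρt)_known − 3.39 × (depth of known layers): K_1 = 50.875 − 3.39×37.2 = −75.233; K_2 = 92.37925 − 3.39×(1.18 + 31.437) = −18.19238.
Balance: K_1 + 18.7×ρ = K_2, so ρ = (K_2 − K_1)/18.7 = 57.0406/18.7 = 3.05 g/cm³.

3.05 g/cm³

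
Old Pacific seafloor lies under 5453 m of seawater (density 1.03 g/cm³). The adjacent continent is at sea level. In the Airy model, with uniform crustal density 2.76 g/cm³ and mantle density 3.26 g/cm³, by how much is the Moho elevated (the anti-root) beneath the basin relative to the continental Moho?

In Airy isostatic equilibrium: replacing crust with seawater at the top is compensated by replacing crust with mantle at the base: d (ρ_c − ρ_w) = a (ρ_m − ρ_c).
a = d (ρ_c − ρ_w)/(ρ_m − ρ_c) = 5453 m × 1.73/0.5 = 18900 m.

18900 m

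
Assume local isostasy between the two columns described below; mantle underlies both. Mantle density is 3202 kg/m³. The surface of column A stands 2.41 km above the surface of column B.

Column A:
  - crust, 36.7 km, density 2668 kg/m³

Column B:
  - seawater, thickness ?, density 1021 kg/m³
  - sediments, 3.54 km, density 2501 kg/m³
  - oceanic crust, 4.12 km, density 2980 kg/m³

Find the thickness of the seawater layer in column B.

3.89 km

Take the compensation level at the base of the deeper column (depth z_c below the surface of column A) and equate Σ ρ_i t_i down to z_c; mantle fills any gap and the z_c terms cancel.
Column A: 36.7×2668 + (z_c − 36.7)×3202
Column B: 2.41×0 + x×1021 + 3.54×2501 + 4.12×2980 + (z_c − 2.41 − 7.66 − x)×3202
The z_c×3202 term appears on both sides and cancels. Collect the known terms of each column as K = Σ(ρt)_known − 3202 × (depth of known layers): K_A = 97915.6 − 3202×36.7 = −19597.8; K_B = 21131.14 − 3202×(2.41 + 7.66) = −11113.
Balance: K_A = K_B − x×(3202 − 1021), so x = (K_B − K_A)/(3202 − 1021) = 8484.8/2181 = 3.89 km.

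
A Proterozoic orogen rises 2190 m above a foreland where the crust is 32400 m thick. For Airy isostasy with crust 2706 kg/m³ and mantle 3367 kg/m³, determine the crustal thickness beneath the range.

43600 m

Root depth r = h ρ_c / (ρ_m − ρ_c) = 2190 m × 2706 / 661 = 8965 m.
Total thickness = T + h + r = 32400 m + 2190 m + 8965 m = 43600 m.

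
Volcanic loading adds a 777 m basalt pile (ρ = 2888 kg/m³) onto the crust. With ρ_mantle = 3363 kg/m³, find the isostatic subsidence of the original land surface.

Subaerial loading: s = t ρ_load / ρ_m.
s = 777 m × 2888/3363 = 667 m.

667 m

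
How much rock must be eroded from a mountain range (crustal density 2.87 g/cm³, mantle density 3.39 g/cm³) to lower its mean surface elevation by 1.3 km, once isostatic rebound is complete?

Net drop Δ = e − u = e − e ρ_c/ρ_m = e (ρ_m − ρ_c)/ρ_m.
e = Δ ρ_m/(ρ_m − ρ_c) = 1.3 km × 3.39/0.52 = 8.47 km.

8.47 km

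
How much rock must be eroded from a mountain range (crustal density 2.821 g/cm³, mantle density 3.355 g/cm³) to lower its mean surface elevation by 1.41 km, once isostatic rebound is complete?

8.86 km

Net drop Δ = e − u = e − e ρ_c/ρ_m = e (ρ_m − ρ_c)/ρ_m.
e = Δ ρ_m/(ρ_m − ρ_c) = 1.41 km × 3.355/0.534 = 8.86 km.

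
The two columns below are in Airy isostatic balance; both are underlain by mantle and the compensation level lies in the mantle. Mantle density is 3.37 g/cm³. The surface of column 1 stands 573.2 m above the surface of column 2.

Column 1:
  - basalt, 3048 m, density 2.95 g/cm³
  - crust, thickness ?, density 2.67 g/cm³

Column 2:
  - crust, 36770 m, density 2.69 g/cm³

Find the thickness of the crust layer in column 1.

Take the compensation level at the base of the deeper column (depth z_c below the surface of column 1) and equate Σ ρ_i t_i down to z_c; mantle fills any gap and the z_c terms cancel.
Column 1: 3048×2.95 + x×2.67 + (z_c − 3048 − x)×3.37
Column 2: 573.2×0 + 36770×2.69 + (z_c − 573.2 − 36770)×3.37
The z_c×3.37 term appears on both sides and cancels. Collect the known terms of each column as K = Σ(ρt)_known − 3.37 × (depth of known layers): K_1 = 8991.6 − 3.37×3048 = −1280.16; K_2 = 98911.3 − 3.37×(573.2 + 36770) = −26935.284.
Balance: K_1 − x×(3.37 − 2.67) = K_2, so x = (K_1 − K_2)/(3.37 − 2.67) = 25655.1/0.7 = 36700 m.

36700 m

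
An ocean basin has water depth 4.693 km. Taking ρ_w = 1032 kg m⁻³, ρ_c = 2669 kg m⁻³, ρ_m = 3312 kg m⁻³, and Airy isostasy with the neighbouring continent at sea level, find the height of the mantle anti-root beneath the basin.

11.9 km

In Airy isostatic equilibrium: replacing crust with seawater at the top is compensated by replacing crust with mantle at the base: d (ρ_c − ρ_w) = a (ρ_m − ρ_c).
a = d (ρ_c − ρ_w)/(ρ_m − ρ_c) = 4.693 km × 1637/643 = 11.9 km.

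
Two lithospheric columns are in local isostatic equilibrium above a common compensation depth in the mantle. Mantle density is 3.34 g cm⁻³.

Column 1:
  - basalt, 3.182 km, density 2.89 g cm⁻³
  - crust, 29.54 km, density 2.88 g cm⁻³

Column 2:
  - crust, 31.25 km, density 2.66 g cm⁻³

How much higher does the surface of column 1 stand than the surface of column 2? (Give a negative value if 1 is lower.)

−1.87 km

For any compensation level in the mantle, the mantle terms cancel and isostasy reduces to e = (Σt_1 − Σt_2) − (Σ(ρt)_1 − Σ(ρt)_2) / ρ_m.
Σt_1 = 32.722 km; Σt_2 = 31.25 km; Σ(ρt)_1 = 94.27118; Σ(ρt)_2 = 83.125 (in km·g cm⁻³).
e = (32.722 − 31.25) − (94.27118 − 83.125) / 3.34 = −1.87 km.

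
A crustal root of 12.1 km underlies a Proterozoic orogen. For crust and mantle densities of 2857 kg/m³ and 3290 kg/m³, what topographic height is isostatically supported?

Isostatic balance requires: ρ_c h = (ρ_m − ρ_c) r.
h = r (ρ_m − ρ_c) / ρ_c = 12.1 km × (3290 − 2857) / 2857 = 1.83 km.

1.83 km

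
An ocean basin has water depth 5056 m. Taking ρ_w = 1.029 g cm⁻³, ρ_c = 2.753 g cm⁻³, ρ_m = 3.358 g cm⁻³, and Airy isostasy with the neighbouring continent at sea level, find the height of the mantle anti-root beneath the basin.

For local isostatic compensation: replacing crust with seawater at the top is compensated by replacing crust with mantle at the base: d (ρ_c − ρ_w) = a (ρ_m − ρ_c).
a = d (ρ_c − ρ_w)/(ρ_m − ρ_c) = 5056 m × 1.724/0.605 = 14400 m.

14400 m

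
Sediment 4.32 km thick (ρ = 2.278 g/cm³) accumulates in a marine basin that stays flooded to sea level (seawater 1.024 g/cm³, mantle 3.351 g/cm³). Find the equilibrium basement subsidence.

Submarine loading: the sediment displaces seawater, and the subsidence is in turn flooded, so s (ρ_m − ρ_w) = t (ρ_sed − ρ_w).
s = 4.32 km × (2.278 − 1.024) / (3.351 − 1.024) = 2.33 km.

2.33 km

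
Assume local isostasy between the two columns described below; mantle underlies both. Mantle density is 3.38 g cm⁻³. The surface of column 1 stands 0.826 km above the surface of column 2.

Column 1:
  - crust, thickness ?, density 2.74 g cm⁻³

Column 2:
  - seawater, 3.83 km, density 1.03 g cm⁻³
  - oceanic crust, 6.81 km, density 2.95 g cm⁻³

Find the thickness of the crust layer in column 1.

Take the compensation level at the base of the deeper column (depth z_c below the surface of column 1) and equate Σ ρ_i t_i down to z_c; mantle fills any gap and the z_c terms cancel.
Column 1: x×2.74 + (z_c − 0 − x)×3.38
Column 2: 0.826×0 + 3.83×1.03 + 6.81×2.95 + (z_c − 0.826 − 10.64)×3.38
The z_c×3.38 term appears on both sides and cancels. Collect the known terms of each column as K = Σ(ρt)_known − 3.38 × (depth of known layers): K_1 = 0 − 3.38×0 = 0; K_2 = 24.0344 − 3.38×(0.826 + 10.64) = −14.72068.
Balance: K_1 − x×(3.38 − 2.74) = K_2, so x = (K_1 − K_2)/(3.38 − 2.74) = 14.7207/0.64 = 23 km.

23 km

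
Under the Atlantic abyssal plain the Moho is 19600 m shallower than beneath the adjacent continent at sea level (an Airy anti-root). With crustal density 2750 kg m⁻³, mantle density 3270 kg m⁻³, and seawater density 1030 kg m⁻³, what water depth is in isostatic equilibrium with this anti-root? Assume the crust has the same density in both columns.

Replacing a thickness d of crust by seawater at the top must be balanced by replacing crust with mantle at the base: d (ρ_c − ρ_w) = a (ρ_m − ρ_c).
d = a (ρ_m − ρ_c)/(ρ_c − ρ_w) = 19600 m × 520/1720 = 5930 m.

5930 m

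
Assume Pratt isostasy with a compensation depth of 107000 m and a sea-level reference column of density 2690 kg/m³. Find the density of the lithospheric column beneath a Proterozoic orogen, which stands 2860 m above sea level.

Pratt balance: ρ_ref D = ρ (D + h).
ρ = ρ_ref D/(D + h) = 2690 × 107000 m/(107000 m + 2860 m) = 2620 kg/m³.

2620 kg/m³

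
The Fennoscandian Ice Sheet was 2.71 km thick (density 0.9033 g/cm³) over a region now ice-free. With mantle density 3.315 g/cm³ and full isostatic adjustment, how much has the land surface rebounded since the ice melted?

0.738 km

Removing the load lets mantle flow back in; uplift u satisfies ρ_ice t = ρ_m u.
u = t ρ_ice/ρ_m = 2.71 km × 0.9033/3.315 = 0.738 km.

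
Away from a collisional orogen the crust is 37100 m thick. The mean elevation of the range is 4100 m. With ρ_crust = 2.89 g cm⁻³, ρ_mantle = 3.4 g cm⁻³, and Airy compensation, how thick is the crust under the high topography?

Root depth r = h ρ_c / (ρ_m − ρ_c) = 4100 m × 2.89 / 0.51 = 23230 m.
Total thickness = T + h + r = 37100 m + 4100 m + 23230 m = 64400 m.

64400 m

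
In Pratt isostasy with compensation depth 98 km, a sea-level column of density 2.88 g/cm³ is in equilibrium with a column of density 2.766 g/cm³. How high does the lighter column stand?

ρ_ref D = ρ (D + h) → h = D (ρ_ref − ρ)/ρ.
h = 98 km × (2.88 − 2.766)/2.766 = 4.04 km.

4.04 km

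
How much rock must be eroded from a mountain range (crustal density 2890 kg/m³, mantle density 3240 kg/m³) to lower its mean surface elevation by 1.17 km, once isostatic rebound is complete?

10.8 km

Net drop Δ = e − u = e − e ρ_c/ρ_m = e (ρ_m − ρ_c)/ρ_m.
e = Δ ρ_m/(ρ_m − ρ_c) = 1.17 km × 3240/350 = 10.8 km.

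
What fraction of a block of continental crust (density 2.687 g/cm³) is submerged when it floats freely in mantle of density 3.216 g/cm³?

Submerged fraction = ρ_obj/ρ_fluid = 2.687/3.216 = 0.836.

0.836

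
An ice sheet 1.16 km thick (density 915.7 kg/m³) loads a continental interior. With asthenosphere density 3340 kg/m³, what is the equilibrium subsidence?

For local isostatic compensation: the ice load ρ_ice t is balanced by mantle displaced below, ρ_m s.
s = t ρ_ice / ρ_m = 1.16 km × 915.7/3340 = 0.318 km.

0.318 km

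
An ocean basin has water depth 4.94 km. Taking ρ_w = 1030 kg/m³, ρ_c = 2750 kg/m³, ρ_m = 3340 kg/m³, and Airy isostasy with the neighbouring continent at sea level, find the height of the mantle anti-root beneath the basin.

Equating mass per unit area of the two columns: replacing crust with seawater at the top is compensated by replacing crust with mantle at the base: d (ρ_c − ρ_w) = a (ρ_m − ρ_c).
a = d (ρ_c − ρ_w)/(ρ_m − ρ_c) = 4.94 km × 1720/590 = 14.4 km.

14.4 km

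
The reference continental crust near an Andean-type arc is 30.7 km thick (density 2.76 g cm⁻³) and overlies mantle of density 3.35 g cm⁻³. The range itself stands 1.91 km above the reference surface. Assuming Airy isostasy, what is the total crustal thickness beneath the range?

Root depth r = h ρ_c / (ρ_m − ρ_c) = 1.91 km × 2.76 / 0.59 = 8.935 km.
Total thickness = T + h + r = 30.7 km + 1.91 km + 8.935 km = 41.5 km.

41.5 km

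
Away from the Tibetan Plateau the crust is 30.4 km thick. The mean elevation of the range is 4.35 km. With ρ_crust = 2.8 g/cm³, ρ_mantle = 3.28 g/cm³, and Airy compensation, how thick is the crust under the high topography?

Root depth r = h ρ_c / (ρ_m − ρ_c) = 4.35 km × 2.8 / 0.48 = 25.38 km.
Total thickness = T + h + r = 30.4 km + 4.35 km + 25.38 km = 60.1 km.

60.1 km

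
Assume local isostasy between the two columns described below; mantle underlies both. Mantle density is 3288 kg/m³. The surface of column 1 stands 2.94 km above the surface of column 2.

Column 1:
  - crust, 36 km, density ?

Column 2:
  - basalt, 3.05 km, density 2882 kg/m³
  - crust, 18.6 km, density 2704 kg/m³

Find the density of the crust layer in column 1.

Take the compensation level at the base of the deeper column (depth z_c below the surface of column 1) and equate Σ ρ_i t_i down to z_c; mantle fills any gap and the z_c terms cancel.
Column 1: 36×ρ + (z_c − 36)×3288
Column 2: 2.94×0 + 3.05×2882 + 18.6×2704 + (z_c − 2.94 − 21.65)×3288
The z_c×3288 term appears on both sides and cancels. Collect the known terms of each column as K = Σ(ρt)_known − 3288 × (depth of known layers): K_1 = 0 − 3288×36 = −118368; K_2 = 59084.5 − 3288×(2.94 + 21.65) = −21767.42.
Balance: K_1 + 36×ρ = K_2, so ρ = (K_2 − K_1)/36 = 96600.6/36 = 2680 kg/m³.

2680 kg/m³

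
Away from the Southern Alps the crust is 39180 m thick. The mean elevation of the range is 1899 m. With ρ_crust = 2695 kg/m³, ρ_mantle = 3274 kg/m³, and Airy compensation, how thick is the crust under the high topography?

49900 m

Root depth r = h ρ_c / (ρ_m − ρ_c) = 1899 m × 2695 / 579 = 8839 m.
Total thickness = T + h + r = 39180 m + 1899 m + 8839 m = 49900 m.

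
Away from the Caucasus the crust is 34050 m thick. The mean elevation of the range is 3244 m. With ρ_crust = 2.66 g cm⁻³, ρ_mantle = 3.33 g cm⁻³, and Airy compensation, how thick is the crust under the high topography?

50200 m

Root depth r = h ρ_c / (ρ_m − ρ_c) = 3244 m × 2.66 / 0.67 = 12880 m.
Total thickness = T + h + r = 34050 m + 3244 m + 12880 m = 50200 m.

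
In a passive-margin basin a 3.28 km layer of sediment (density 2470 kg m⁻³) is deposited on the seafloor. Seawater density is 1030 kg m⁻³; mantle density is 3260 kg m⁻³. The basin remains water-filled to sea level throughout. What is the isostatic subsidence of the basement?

2.12 km

Submarine loading: the sediment displaces seawater, and the subsidence is in turn flooded, so s (ρ_m − ρ_w) = t (ρ_sed − ρ_w).
s = 3.28 km × (2470 − 1030) / (3260 − 1030) = 2.12 km.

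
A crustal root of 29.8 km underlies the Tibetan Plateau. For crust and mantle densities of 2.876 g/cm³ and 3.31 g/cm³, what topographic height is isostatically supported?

4.5 km

By Archimedes' principle applied to the lithosphere: ρ_c h = (ρ_m − ρ_c) r.
h = r (ρ_m − ρ_c) / ρ_c = 29.8 km × (3.31 − 2.876) / 2.876 = 4.5 km.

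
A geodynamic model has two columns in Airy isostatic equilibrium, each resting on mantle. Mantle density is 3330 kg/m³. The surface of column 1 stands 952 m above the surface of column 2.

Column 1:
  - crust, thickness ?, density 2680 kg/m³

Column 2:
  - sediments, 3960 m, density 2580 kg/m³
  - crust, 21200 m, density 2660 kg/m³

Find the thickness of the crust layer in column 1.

31300 m

Take the compensation level at the base of the deeper column (depth z_c below the surface of column 1) and equate Σ ρ_i t_i down to z_c; mantle fills any gap and the z_c terms cancel.
Column 1: x×2680 + (z_c − 0 − x)×3330
Column 2: 952×0 + 3960×2580 + 21200×2660 + (z_c − 952 − 25160)×3330
The z_c×3330 term appears on both sides and cancels. Collect the known terms of each column as K = Σ(ρt)_known − 3330 × (depth of known layers): K_1 = 0 − 3330×0 = 0; K_2 = 66608800 − 3330×(952 + 25160) = −20344160.
Balance: K_1 − x×(3330 − 2680) = K_2, so x = (K_1 − K_2)/(3330 − 2680) = 20344200/650 = 31300 m.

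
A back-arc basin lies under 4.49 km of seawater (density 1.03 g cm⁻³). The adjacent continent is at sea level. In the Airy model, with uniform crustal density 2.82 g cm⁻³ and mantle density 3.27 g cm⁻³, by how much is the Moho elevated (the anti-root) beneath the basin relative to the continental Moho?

17.9 km

Isostatic balance requires: replacing crust with seawater at the top is compensated by replacing crust with mantle at the base: d (ρ_c − ρ_w) = a (ρ_m − ρ_c).
a = d (ρ_c − ρ_w)/(ρ_m − ρ_c) = 4.49 km × 1.79/0.45 = 17.9 km.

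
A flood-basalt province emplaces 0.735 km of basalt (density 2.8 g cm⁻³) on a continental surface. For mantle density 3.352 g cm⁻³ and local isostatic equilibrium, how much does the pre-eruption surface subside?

0.614 km

Subaerial loading: s = t ρ_load / ρ_m.
s = 0.735 km × 2.8/3.352 = 0.614 km.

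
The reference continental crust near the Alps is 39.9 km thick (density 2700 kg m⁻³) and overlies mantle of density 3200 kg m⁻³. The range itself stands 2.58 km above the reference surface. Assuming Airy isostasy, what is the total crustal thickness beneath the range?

Root depth r = h ρ_c / (ρ_m − ρ_c) = 2.58 km × 2700 / 500 = 13.93 km.
Total thickness = T + h + r = 39.9 km + 2.58 km + 13.93 km = 56.4 km.

56.4 km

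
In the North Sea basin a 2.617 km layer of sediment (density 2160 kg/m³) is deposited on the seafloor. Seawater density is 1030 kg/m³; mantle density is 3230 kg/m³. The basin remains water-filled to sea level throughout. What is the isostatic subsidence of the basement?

Submarine loading: the sediment displaces seawater, and the subsidence is in turn flooded, so s (ρ_m − ρ_w) = t (ρ_sed − ρ_w).
s = 2.617 km × (2160 − 1030) / (3230 − 1030) = 1.34 km.

1.34 km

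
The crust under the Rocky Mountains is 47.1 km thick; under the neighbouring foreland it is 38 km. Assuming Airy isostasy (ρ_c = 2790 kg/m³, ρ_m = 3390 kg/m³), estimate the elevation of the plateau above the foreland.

1.61 km

Excess crust Δ = 47.1 km − 38 km = 9.1 km, split between elevation h and root r with h + r = Δ.
Airy balance ρ_c h = (ρ_m − ρ_c) r gives r = h ρ_c/(ρ_m − ρ_c), so h (1 + ρ_c/(ρ_m − ρ_c)) = Δ, i.e. h = Δ (ρ_m − ρ_c)/ρ_m.
h = 9.1 km × 600/3390 = 1.61 km.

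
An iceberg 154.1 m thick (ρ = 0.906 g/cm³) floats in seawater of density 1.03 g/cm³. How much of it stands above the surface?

18.6 m

Floating equilibrium: submerged depth d = t ρ_obj/ρ_fluid = 154.1 m × 0.906/1.03 = 135.5 m.
Freeboard = t − d = 154.1 m − 135.5 m = 18.6 m.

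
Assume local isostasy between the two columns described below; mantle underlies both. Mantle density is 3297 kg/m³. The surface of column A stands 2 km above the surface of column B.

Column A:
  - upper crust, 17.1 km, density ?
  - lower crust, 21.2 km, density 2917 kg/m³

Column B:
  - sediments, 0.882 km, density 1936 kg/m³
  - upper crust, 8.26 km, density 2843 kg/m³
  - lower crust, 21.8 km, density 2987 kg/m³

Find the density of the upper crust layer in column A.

2700 kg/m³

Take the compensation level at the base of the deeper column (depth z_c below the surface of column A) and equate Σ ρ_i t_i down to z_c; mantle fills any gap and the z_c terms cancel.
Column A: 17.1×ρ + 21.2×2917 + (z_c − 38.3)×3297
Column B: 2×0 + 0.882×1936 + 8.26×2843 + 21.8×2987 + (z_c − 2 − 30.942)×3297
The z_c×3297 term appears on both sides and cancels. Collect the known terms of each column as K = Σ(ρt)_known − 3297 × (depth of known layers): K_A = 61840.4 − 3297×38.3 = −64434.7; K_B = 90307.332 − 3297×(2 + 30.942) = −18302.442.
Balance: K_A + 17.1×ρ = K_B, so ρ = (K_B − K_A)/17.1 = 46132.3/17.1 = 2700 kg/m³.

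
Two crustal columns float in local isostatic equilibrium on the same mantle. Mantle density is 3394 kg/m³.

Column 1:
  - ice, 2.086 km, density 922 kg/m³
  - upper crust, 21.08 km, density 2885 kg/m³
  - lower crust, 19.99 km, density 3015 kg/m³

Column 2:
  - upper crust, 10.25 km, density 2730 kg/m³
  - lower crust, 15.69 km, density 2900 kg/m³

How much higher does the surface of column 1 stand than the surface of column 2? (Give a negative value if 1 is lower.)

2.62 km

For any compensation level in the mantle, the mantle terms cancel and isostasy reduces to e = (Σt_1 − Σt_2) − (Σ(ρt)_1 − Σ(ρt)_2) / ρ_m.
Σt_1 = 43.156 km; Σt_2 = 25.94 km; Σ(ρt)_1 = 123008.942; Σ(ρt)_2 = 73483.5 (in km·kg/m³).
e = (43.156 − 25.94) − (123008.942 − 73483.5) / 3394 = 2.62 km.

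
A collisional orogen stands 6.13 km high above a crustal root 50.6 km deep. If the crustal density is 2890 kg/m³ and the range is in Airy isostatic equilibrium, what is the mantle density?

Airy balance: ρ_c h = (ρ_m − ρ_c) r → ρ_m = ρ_c (1 + h/r).
ρ_m = 2890 × (1 + 6.13 km/50.6 km) = 3240 kg/m³.

3240 kg/m³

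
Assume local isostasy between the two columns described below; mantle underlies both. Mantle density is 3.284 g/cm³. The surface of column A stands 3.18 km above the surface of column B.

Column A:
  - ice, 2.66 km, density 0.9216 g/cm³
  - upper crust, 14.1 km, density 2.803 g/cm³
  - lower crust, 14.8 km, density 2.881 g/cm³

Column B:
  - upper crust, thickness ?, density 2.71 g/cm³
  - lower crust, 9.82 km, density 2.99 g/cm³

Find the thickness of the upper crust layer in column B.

Take the compensation level at the base of the deeper column (depth z_c below the surface of column A) and equate Σ ρ_i t_i down to z_c; mantle fills any gap and the z_c terms cancel.
Column A: 2.66×0.9216 + 14.1×2.803 + 14.8×2.881 + (z_c − 31.56)×3.284
Column B: 3.18×0 + x×2.71 + 9.82×2.99 + (z_c − 3.18 − 9.82 − x)×3.284
The z_c×3.284 term appears on both sides and cancels. Collect the known terms of each column as K = Σ(ρt)_known − 3.284 × (depth of known layers): K_A = 84.612556 − 3.284×31.56 = −19.030484; K_B = 29.3618 − 3.284×(3.18 + 9.82) = −13.3302.
Balance: K_A = K_B − x×(3.284 − 2.71), so x = (K_B − K_A)/(3.284 − 2.71) = 5.70028/0.574 = 9.93 km.

9.93 km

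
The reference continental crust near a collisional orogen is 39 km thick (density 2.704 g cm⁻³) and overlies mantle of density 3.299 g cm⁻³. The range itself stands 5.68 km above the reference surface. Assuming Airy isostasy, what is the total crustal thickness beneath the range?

70.5 km

Root depth r = h ρ_c / (ρ_m − ρ_c) = 5.68 km × 2.704 / 0.595 = 25.81 km.
Total thickness = T + h + r = 39 km + 5.68 km + 25.81 km = 70.5 km.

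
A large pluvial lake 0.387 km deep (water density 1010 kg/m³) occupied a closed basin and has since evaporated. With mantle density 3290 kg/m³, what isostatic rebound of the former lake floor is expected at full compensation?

0.119 km

u = d ρ_w/ρ_m = 0.387 km × 1010/3290 = 0.119 km.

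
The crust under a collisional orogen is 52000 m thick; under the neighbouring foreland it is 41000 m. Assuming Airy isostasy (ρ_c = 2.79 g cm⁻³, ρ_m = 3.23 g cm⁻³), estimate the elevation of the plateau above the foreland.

1500 m

Excess crust Δ = 52000 m − 41000 m = 11000 m, split between elevation h and root r with h + r = Δ.
Airy balance ρ_c h = (ρ_m − ρ_c) r gives r = h ρ_c/(ρ_m − ρ_c), so h (1 + ρ_c/(ρ_m − ρ_c)) = Δ, i.e. h = Δ (ρ_m − ρ_c)/ρ_m.
h = 11000 m × 0.44/3.23 = 1500 m.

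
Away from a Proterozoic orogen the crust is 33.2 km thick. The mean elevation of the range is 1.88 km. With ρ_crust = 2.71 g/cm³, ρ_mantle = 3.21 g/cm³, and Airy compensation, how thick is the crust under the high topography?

45.3 km

Root depth r = h ρ_c / (ρ_m − ρ_c) = 1.88 km × 2.71 / 0.5 = 10.19 km.
Total thickness = T + h + r = 33.2 km + 1.88 km + 10.19 km = 45.3 km.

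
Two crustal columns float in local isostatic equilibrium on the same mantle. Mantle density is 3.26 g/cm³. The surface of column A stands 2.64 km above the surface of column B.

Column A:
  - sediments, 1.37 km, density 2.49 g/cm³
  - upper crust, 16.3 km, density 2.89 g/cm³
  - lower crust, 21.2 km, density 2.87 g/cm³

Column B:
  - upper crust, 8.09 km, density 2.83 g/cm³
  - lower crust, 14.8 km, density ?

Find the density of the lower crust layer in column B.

3.04 g/cm³

Take the compensation level at the base of the deeper column (depth z_c below the surface of column A) and equate Σ ρ_i t_i down to z_c; mantle fills any gap and the z_c terms cancel.
Column A: 1.37×2.49 + 16.3×2.89 + 21.2×2.87 + (z_c − 38.87)×3.26
Column B: 2.64×0 + 8.09×2.83 + 14.8×ρ + (z_c − 2.64 − 22.89)×3.26
The z_c×3.26 term appears on both sides and cancels. Collect the known terms of each column as K = Σ(ρt)_known − 3.26 × (depth of known layers): K_A = 111.3623 − 3.26×38.87 = −15.3539; K_B = 22.8947 − 3.26×(2.64 + 22.89) = −60.3331.
Balance: K_A = K_B + 14.8×ρ, so ρ = (K_A − K_B)/14.8 = 44.9792/14.8 = 3.04 g/cm³.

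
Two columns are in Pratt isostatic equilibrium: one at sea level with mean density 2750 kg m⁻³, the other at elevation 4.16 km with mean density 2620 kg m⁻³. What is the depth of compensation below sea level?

83.8 km

ρ_ref D = ρ (D + h) → D (ρ_ref − ρ) = ρ h.
D = ρ h/(ρ_ref − ρ) = 2620 × 4.16 km/(2750 − 2620) = 83.8 km.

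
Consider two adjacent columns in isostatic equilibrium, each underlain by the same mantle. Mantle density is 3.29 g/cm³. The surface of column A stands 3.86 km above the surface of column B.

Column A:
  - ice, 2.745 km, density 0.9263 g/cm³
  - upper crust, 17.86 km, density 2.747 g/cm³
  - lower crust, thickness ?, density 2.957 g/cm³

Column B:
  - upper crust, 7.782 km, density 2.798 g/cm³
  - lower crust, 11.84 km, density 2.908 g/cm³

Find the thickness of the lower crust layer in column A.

14.6 km

Take the compensation level at the base of the deeper column (depth z_c below the surface of column A) and equate Σ ρ_i t_i down to z_c; mantle fills any gap and the z_c terms cancel.
Column A: 2.745×0.9263 + 17.86×2.747 + x×2.957 + (z_c − 20.605 − x)×3.29
Column B: 3.86×0 + 7.782×2.798 + 11.84×2.908 + (z_c − 3.86 − 19.622)×3.29
The z_c×3.29 term appears on both sides and cancels. Collect the known terms of each column as K = Σ(ρt)_known − 3.29 × (depth of known layers): K_A = 51.6041135 − 3.29×20.605 = −16.1863365; K_B = 56.204756 − 3.29×(3.86 + 19.622) = −21.051024.
Balance: K_A − x×(3.29 − 2.957) = K_B, so x = (K_A − K_B)/(3.29 − 2.957) = 4.86469/0.333 = 14.6 km.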